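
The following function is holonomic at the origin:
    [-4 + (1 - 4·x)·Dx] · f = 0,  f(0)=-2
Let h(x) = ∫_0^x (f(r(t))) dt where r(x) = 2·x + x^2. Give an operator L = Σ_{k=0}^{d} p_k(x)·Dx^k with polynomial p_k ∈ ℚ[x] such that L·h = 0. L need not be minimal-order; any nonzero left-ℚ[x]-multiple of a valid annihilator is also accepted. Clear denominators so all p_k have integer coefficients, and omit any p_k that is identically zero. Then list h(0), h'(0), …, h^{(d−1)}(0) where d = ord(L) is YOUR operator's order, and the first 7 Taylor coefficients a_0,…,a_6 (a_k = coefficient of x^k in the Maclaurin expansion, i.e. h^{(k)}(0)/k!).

L = (8 + 8·x)·Dx + (-1 + 8·x + 4·x^2)·Dx^2  (order 2).
h: a_k = 0, -2, -8, -136/3, -288, -1952, -41344/3, …
ICs: h(0) = 0, h′(0) = -2.

f: a_k = -2, -8, -32, -128, -512, -2048, -8192, …
Change of var in L_f (x↦r) gives L₀.
Integrate: L := L₀·Dx.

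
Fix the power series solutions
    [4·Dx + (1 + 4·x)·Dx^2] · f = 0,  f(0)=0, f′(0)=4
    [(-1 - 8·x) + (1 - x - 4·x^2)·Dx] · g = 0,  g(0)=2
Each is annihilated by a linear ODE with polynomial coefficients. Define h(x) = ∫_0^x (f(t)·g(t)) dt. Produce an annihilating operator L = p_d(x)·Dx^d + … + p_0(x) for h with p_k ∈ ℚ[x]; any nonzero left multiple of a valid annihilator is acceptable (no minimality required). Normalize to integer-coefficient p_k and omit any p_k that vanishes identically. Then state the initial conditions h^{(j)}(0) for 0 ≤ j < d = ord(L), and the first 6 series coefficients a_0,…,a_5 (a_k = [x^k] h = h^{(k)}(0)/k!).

f: a_k = 0, 4, -8, 64/3, -64, 1024/5, …
g: a_k = 2, 2, 10, 18, 58, 130, …
L₀ := L_f ⊗_s L_g (sym. prod.), ord ≤ 2.
Integrate: L := L₀·Dx.
L = (12 + 64·x)·Dx + (-2 + 28·x + 80·x^2)·Dx^2 + (-1 - 3·x + 8·x^2 + 16·x^3)·Dx^3  (order 3).
h: a_k = 0, 0, 4, -8/3, 50/3, -56/3, …
ICs: h(0) = 0, h′(0) = 0, h′′(0) = 8.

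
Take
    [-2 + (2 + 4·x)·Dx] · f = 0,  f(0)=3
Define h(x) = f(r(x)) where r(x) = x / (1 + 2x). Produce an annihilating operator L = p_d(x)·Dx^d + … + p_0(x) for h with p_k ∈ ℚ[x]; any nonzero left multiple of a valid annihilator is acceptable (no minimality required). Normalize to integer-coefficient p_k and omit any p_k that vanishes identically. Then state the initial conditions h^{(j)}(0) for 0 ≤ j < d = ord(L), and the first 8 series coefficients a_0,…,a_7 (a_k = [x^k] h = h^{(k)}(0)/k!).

L = -1 + (1 + 6·x + 8·x^2)·Dx  (order 1).
h: a_k = 3, 3, -15/2, 39/2, -423/8, 1197/8, -7059/16, 21615/16, …
ICs: h(0) = 3.

f: a_k = 3, 3, -3/2, 3/2, -15/8, 21/8, -63/16, 99/16, …
h₀=f(r): pull back L_f along r ⇒ L₀.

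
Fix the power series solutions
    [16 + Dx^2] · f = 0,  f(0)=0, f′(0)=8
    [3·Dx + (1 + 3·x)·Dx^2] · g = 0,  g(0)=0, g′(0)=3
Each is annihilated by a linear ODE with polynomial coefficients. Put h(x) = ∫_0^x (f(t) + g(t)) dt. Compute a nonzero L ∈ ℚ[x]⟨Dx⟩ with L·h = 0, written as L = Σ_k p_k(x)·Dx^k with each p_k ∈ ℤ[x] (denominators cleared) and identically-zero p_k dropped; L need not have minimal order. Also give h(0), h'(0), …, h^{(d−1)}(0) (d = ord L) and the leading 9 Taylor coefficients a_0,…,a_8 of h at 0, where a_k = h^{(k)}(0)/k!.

f: a_k = 0, 8, 0, -64/3, 0, 256/15, 0, -2048/315, 0, …
g: a_k = 0, 3, -9/2, 9, -81/4, 243/5, -243/2, 2187/7, -6561/8, …
f+g: L₀ = lclm(L_f,L_g), ord ≤ 2+2.
h=∫h₀ ⇒ L = L₀·Dx.
L = (1680 + 2304·x + 3456·x^2)·Dx^2 + (272 + 1584·x + 3456·x^2 + 3456·x^3)·Dx^3 + (105 + 144·x + 216·x^2)·Dx^4 + (17 + 99·x + 216·x^2 + 216·x^3)·Dx^5  (order 5).
h: a_k = 0, 0, 11/2, -3/2, -37/12, -81/20, 197/18, -243/14, 96367/2520, …
ICs: h(0) = 0, h′(0) = 0, h′′(0) = 11, h′′′(0) = -9, h′′′′(0) = -74.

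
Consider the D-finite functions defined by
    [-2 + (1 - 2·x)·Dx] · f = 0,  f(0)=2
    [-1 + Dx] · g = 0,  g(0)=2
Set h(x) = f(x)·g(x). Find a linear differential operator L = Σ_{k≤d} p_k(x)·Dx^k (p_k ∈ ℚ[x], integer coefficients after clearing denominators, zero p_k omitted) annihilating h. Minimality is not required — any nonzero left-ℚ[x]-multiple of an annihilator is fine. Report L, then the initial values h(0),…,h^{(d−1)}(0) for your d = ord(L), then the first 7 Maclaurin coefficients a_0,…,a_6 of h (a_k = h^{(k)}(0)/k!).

L = (3 - 2·x) + (-1 + 2·x)·Dx  (order 1).
h: a_k = 4, 12, 26, 158/3, 211/2, 6331/30, 75973/180, …
ICs: h(0) = 4.

f: a_k = 2, 4, 8, 16, 32, 64, 128, …
g: a_k = 2, 2, 1, 1/3, 1/12, 1/60, 1/360, …
h₀=f·g: eliminate ⇒ L₀, order ≤ 1·1.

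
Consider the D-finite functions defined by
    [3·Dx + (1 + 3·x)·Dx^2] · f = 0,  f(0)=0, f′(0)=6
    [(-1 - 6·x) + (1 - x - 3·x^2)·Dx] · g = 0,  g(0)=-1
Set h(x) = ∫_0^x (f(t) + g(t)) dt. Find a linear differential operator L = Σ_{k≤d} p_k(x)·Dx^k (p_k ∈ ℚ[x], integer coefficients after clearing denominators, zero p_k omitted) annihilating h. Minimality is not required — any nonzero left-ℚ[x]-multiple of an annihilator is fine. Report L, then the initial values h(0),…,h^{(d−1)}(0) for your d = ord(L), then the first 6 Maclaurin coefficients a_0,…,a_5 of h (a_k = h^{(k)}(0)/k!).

f: a_k = 0, 6, -9, 18, -81/2, 486/5, …
g: a_k = -1, -1, -4, -7, -19, -40, …
L₀ := lclm(L_f,L_g); ord L₀ ≤ 2+1.
Integrate: L := L₀·Dx.
L = (-270 - 1422·x - 3780·x^2 - 2916·x^3 - 2916·x^4)·Dx^2 + (-24 - 468·x - 2736·x^2 - 5616·x^3 - 5994·x^4 - 4860·x^5)·Dx^3 + (11 + 79·x + 129·x^2 - 171·x^3 - 783·x^4 - 1377·x^5 - 972·x^6)·Dx^4  (order 4).
h: a_k = 0, -1, 5/2, -13/3, 11/4, -119/10, …
ICs: h(0) = 0, h′(0) = -1, h′′(0) = 5, h′′′(0) = -26.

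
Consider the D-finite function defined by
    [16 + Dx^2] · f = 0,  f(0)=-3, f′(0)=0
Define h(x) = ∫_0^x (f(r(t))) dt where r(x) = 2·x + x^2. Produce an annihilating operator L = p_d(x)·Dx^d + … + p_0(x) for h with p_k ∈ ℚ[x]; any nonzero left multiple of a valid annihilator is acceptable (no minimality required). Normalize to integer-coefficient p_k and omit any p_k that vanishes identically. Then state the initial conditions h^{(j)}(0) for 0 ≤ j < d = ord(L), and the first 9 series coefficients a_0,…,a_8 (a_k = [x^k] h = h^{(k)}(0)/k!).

f: a_k = -3, 0, 24, 0, -32, 0, 256/15, 0, -512/105, …
Change of var in L_f (x↦r) gives L₀.
h=∫h₀ ⇒ L = L₀·Dx.
L = (64 + 192·x + 192·x^2 + 64·x^3)·Dx - Dx^2 + (1 + x)·Dx^3  (order 3).
h: a_k = 0, -3, 0, 32, 24, -488/5, -512/3, 4864/105, 1888/5, …
ICs: h(0) = 0, h′(0) = -3, h′′(0) = 0.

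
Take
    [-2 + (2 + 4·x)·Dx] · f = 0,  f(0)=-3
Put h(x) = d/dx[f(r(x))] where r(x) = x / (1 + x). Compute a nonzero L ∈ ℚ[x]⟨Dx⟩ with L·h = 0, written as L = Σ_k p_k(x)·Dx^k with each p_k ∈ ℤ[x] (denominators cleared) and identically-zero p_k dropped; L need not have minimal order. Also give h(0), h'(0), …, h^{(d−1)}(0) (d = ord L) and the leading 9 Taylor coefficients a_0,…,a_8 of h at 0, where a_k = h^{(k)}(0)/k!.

L = (-3 - 6·x) + (-1 - 4·x - 3·x^2)·Dx  (order 1).
h: a_k = -3, 9, -45/2, 111/2, -1125/8, 2943/8, -15813/16, 43335/16, -963873/128, …
ICs: h(0) = -3.

f: a_k = -3, -3, 3/2, -3/2, 15/8, -21/8, 63/16, -99/16, 1287/128, …
Substitute x→r, Dx→(1/r')Dx; clear ⇒ L₀.
Derive L from L₀ (diff closure).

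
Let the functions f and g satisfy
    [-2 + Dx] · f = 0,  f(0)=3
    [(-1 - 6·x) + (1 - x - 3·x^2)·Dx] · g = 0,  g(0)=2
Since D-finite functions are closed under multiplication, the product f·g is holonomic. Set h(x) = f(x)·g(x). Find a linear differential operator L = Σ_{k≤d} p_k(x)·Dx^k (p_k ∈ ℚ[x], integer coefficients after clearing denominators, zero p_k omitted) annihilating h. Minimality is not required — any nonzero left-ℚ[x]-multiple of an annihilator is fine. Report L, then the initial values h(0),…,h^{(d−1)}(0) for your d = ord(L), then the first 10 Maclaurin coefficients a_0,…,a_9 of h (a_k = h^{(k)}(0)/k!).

L = (3 + 4·x - 6·x^2) + (-1 + x + 3·x^2)·Dx  (order 1).
h: a_k = 6, 18, 48, 110, 258, 2948/5, 20462/15, 109658/35, 151736/21, 15710426/945, …
ICs: h(0) = 6.

f: a_k = 3, 6, 6, 4, 2, 4/5, 4/15, 8/105, 2/105, 4/945, …
g: a_k = 2, 2, 8, 14, 38, 80, 194, 434, 1016, 2318, …
L₀ := L_f ⊗_s L_g (sym. prod.), ord ≤ 1.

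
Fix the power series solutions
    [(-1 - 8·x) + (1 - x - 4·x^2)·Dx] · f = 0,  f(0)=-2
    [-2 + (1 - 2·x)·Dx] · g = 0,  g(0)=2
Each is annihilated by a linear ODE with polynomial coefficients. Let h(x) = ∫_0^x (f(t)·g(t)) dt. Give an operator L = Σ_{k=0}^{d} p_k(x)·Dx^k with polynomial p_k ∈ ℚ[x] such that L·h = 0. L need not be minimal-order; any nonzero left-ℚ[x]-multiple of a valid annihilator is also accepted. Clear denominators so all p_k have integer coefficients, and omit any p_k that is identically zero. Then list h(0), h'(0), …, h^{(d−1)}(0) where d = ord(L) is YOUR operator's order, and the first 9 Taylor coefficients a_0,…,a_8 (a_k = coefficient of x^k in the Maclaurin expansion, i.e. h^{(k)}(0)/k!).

L = (-3 - 4·x + 24·x^2)·Dx + (1 - 3·x - 2·x^2 + 8·x^3)·Dx^2  (order 2).
h: a_k = 0, -4, -6, -44/3, -31, -364/5, -494/3, -2700/7, -1791/2, …
ICs: h(0) = 0, h′(0) = -4.

f: a_k = -2, -2, -10, -18, -58, -130, -362, -882, -2330, …
g: a_k = 2, 4, 8, 16, 32, 64, 128, 256, 512, …
L₀ := L_f ⊗_s L_g (sym. prod.), ord ≤ 1.
h=∫h₀ ⇒ L = L₀·Dx.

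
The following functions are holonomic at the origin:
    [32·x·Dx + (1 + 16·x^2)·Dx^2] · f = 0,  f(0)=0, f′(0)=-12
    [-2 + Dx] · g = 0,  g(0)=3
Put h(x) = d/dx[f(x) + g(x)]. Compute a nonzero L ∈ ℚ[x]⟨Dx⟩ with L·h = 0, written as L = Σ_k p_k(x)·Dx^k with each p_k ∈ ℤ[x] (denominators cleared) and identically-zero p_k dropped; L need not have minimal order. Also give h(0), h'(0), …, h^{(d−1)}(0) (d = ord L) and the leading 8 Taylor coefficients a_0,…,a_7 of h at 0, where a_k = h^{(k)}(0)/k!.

f: a_k = 0, -12, 0, 64, 0, -3072/5, 0, 49152/7, …
g: a_k = 3, 6, 6, 4, 2, 4/5, 4/15, 8/105, …
f+g: L₀ = lclm(L_f,L_g), ord ≤ 2+1.
h₀' ⇒ L via d/dx closure of L₀.
L = (32 - 64·x - 1536·x^2 - 1024·x^3) + (-18 + 704·x^2 - 512·x^4)·Dx + (1 + 16·x + 32·x^2 + 256·x^3 + 256·x^4)·Dx^2  (order 2).
h: a_k = -6, 12, 204, 8, -3068, 8/5, 737288/15, 16/105, …
ICs: h(0) = -6, h′(0) = 12.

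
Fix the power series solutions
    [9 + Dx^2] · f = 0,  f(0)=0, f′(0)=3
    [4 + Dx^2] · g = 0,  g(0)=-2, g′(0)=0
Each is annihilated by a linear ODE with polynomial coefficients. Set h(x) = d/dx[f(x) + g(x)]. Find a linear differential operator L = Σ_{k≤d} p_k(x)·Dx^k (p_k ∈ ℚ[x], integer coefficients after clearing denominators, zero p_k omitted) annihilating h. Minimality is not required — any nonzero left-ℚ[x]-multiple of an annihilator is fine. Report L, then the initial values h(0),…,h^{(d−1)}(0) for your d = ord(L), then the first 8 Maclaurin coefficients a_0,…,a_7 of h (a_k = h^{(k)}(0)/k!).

L = 36 + 13·Dx^2 + Dx^4  (order 4).
h: a_k = 3, 8, -27/2, -16/3, 81/8, 16/15, -243/80, -32/315, …
ICs: h(0) = 3, h′(0) = 8, h′′(0) = -27, h′′′(0) = -32.

f: a_k = 0, 3, 0, -9/2, 0, 81/40, 0, -243/560, …
g: a_k = -2, 0, 4, 0, -4/3, 0, 8/45, 0, …
Sum ⇒ L₀ = lclm(L_f,L_g) in ℚ(x)⟨Dx⟩.
Differentiate: ansatz ord ≤ ord L₀ ⇒ L.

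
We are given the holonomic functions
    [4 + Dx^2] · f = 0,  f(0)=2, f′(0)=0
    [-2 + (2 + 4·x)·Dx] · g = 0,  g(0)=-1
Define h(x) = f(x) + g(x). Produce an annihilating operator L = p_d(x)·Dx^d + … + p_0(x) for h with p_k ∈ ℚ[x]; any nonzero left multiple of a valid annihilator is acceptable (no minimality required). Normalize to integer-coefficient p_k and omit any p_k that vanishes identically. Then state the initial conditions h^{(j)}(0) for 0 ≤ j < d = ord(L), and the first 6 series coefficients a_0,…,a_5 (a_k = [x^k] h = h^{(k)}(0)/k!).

L = (-28 - 64·x - 64·x^2) + (12 + 88·x + 192·x^2 + 128·x^3)·Dx + (-7 - 16·x - 16·x^2)·Dx^2 + (3 + 22·x + 48·x^2 + 32·x^3)·Dx^3  (order 3).
h: a_k = 1, -1, -7/2, -1/2, 47/24, -7/8, …
ICs: h(0) = 1, h′(0) = -1, h′′(0) = -7.

f: a_k = 2, 0, -4, 0, 4/3, 0, …
g: a_k = -1, -1, 1/2, -1/2, 5/8, -7/8, …
f+g: L₀ = lclm(L_f,L_g), ord ≤ 2+1.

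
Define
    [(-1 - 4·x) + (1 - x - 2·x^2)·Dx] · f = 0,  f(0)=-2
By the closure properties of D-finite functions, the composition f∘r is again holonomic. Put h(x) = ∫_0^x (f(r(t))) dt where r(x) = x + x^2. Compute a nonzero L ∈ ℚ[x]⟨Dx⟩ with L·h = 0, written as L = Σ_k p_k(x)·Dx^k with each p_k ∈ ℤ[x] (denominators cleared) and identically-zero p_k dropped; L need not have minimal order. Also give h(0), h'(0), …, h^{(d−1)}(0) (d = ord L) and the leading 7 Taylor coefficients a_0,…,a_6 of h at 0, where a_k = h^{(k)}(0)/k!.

f: a_k = -2, -2, -6, -10, -22, -42, -86, …
Change of var in L_f (x↦r) gives L₀.
Integrate: L := L₀·Dx.
L = (1 + 6·x + 12·x^2 + 8·x^3)·Dx + (-1 + x + 3·x^2 + 4·x^3 + 2·x^4)·Dx^2  (order 2).
h: a_k = 0, -2, -1, -8/3, -11/2, -58/5, -80/3, …
ICs: h(0) = 0, h′(0) = -2.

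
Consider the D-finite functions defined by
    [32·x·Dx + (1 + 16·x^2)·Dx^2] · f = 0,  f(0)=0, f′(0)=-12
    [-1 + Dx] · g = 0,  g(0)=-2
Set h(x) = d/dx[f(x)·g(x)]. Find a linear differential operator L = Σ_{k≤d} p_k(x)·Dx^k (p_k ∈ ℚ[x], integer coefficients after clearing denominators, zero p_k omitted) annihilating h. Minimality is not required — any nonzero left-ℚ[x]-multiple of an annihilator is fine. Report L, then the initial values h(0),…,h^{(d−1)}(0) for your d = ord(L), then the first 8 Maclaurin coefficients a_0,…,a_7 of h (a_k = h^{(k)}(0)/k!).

f: a_k = 0, -12, 0, 64, 0, -3072/5, 0, 49152/7, …
g: a_k = -2, -2, -1, -1/3, -1/12, -1/60, -1/360, -1/2520, …
Sym-product of L_f,L_g gives L₀ (≤ ord 2).
h₀' ⇒ L via d/dx closure of L₀.
L = (-31 - 64·x + 1568·x^2 - 1024·x^3 + 256·x^4) + (30 + 96·x - 1600·x^2 + 1536·x^3 - 512·x^4)·Dx + (1 - 32·x + 32·x^2 - 512·x^3 + 256·x^4)·Dx^2  (order 2).
h: a_k = 24, 48, -348, -496, 5829, 7246, -940403/10, -2325068/21, …
ICs: h(0) = 24, h′(0) = 48.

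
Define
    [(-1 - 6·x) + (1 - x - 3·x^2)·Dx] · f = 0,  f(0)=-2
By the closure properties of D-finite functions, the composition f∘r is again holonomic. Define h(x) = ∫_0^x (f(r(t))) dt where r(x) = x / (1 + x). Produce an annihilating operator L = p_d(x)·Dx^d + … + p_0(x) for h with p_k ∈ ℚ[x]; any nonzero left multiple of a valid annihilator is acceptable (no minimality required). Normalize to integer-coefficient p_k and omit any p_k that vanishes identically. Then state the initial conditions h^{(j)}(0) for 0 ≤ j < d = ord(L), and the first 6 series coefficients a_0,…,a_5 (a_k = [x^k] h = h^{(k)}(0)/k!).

L = (1 + 7·x)·Dx + (-1 - 2·x + 2·x^2 + 3·x^3)·Dx^2  (order 2).
h: a_k = 0, -2, -1, -2, 0, -18/5, …
ICs: h(0) = 0, h′(0) = -2.

f: a_k = -2, -2, -8, -14, -38, -80, …
f∘r: x↦r, Dx↦Dx/r' in L_f ⇒ L₀.
Integrate: L := L₀·Dx.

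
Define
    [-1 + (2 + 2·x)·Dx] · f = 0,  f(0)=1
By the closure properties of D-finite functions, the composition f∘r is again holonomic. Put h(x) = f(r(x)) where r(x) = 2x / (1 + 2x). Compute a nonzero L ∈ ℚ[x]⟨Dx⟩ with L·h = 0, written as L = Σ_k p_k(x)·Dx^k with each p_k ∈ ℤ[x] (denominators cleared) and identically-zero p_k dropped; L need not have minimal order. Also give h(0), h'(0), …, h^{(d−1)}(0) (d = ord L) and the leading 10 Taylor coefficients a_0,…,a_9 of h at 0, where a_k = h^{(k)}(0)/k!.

f: a_k = 1, 1/2, -1/8, 1/16, -5/128, 7/256, -21/1024, 33/2048, -429/32768, 715/65536, …
Change of var in L_f (x↦r) gives L₀.
L = -1 + (1 + 6·x + 8·x^2)·Dx  (order 1).
h: a_k = 1, 1, -5/2, 13/2, -141/8, 399/8, -2353/16, 7205/16, -182461/128, 594203/128, …
ICs: h(0) = 1.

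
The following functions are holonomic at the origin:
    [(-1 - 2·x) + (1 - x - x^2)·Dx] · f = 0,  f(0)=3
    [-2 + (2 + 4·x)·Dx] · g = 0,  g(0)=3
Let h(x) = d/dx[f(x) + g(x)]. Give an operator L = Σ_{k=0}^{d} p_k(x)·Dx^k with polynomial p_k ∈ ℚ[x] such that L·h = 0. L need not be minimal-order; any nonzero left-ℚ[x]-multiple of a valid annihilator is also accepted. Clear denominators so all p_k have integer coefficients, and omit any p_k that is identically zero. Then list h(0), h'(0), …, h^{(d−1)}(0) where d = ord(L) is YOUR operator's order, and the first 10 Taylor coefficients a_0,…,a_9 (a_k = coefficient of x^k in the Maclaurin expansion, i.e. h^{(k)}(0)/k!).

L = (-6 - 18·x - 24·x^2 - 12·x^3 - 6·x^4) + (-3 - 24·x - 63·x^2 - 72·x^3 - 45·x^4 - 18·x^5)·Dx + (1 + 4·x + 3·x^2 - 6·x^3 - 13·x^4 - 12·x^5 - 4·x^6)·Dx^2  (order 2).
h: a_k = 6, 9, 63/2, 105/2, 1065/8, 1683/8, 7749/16, 11769/16, 209385/128, 305295/128, …
ICs: h(0) = 6, h′(0) = 9.

f: a_k = 3, 3, 6, 9, 15, 24, 39, 63, 102, 165, …
g: a_k = 3, 3, -3/2, 3/2, -15/8, 21/8, -63/16, 99/16, -1287/128, 2145/128, …
L₀ := lclm(L_f,L_g); ord L₀ ≤ 1+1.
h₀' ⇒ L via d/dx closure of L₀.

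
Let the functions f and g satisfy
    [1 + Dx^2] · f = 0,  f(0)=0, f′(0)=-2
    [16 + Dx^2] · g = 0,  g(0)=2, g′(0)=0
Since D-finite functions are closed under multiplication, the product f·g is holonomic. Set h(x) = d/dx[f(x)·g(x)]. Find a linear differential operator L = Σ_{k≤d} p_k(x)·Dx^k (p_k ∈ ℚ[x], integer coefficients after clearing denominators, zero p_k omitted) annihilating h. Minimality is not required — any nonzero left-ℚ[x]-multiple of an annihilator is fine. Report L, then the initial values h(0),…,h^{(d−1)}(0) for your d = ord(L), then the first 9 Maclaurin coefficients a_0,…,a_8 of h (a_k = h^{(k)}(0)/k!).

L = 225 + 34·Dx^2 + Dx^4  (order 4).
h: a_k = -4, 0, 98, 0, -1441/6, 0, 37969/180, 0, -138103/1440, …
ICs: h(0) = -4, h′(0) = 0, h′′(0) = 196, h′′′(0) = 0.

f: a_k = 0, -2, 0, 1/3, 0, -1/60, 0, 1/2520, 0, …
g: a_k = 2, 0, -16, 0, 64/3, 0, -512/45, 0, 1024/315, …
f·g: L₀ = L_f ⊗_s L_g, ord ≤ 2·2.
h=h₀': d/dx-closure on L₀ ⇒ L.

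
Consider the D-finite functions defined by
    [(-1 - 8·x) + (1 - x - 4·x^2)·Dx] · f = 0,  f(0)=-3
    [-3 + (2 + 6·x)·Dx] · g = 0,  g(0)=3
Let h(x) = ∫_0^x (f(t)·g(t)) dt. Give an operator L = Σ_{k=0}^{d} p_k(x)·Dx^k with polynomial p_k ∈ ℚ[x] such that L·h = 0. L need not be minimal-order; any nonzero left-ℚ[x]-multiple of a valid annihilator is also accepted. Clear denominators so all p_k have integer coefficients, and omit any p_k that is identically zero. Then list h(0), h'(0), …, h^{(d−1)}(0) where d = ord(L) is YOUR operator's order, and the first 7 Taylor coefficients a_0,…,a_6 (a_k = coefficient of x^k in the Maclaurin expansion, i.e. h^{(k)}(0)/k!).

f: a_k = -3, -3, -15, -27, -87, -195, -543, …
g: a_k = 3, 9/2, -27/8, 81/16, -1215/128, 5103/256, -45927/1024, …
L₀ := L_f ⊗_s L_g (sym. prod.), ord ≤ 1.
∫: right-multiply L₀ by Dx.
L = (5 + 19·x + 36·x^2)·Dx + (-2 - 4·x + 14·x^2 + 24·x^3)·Dx^2  (order 2).
h: a_k = 0, -9, -45/4, -129/8, -2457/64, -40779/640, -84705/512, …
ICs: h(0) = 0, h′(0) = -9.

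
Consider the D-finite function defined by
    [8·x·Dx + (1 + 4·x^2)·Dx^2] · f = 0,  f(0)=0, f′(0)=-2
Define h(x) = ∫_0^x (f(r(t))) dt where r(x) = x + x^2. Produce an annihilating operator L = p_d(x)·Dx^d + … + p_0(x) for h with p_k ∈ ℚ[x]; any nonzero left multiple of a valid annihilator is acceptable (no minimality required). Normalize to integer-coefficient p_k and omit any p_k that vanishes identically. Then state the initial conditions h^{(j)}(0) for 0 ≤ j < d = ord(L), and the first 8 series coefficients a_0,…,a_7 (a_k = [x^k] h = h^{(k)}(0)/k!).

L = (-2 + 8·x + 32·x^2 + 48·x^3 + 24·x^4)·Dx^2 + (1 + 2·x + 4·x^2 + 16·x^3 + 20·x^4 + 8·x^5)·Dx^3  (order 3).
h: a_k = 0, 0, -1, -2/3, 2/3, 8/5, 4/15, -88/21, …
ICs: h(0) = 0, h′(0) = 0, h′′(0) = -2.

f: a_k = 0, -2, 0, 8/3, 0, -32/5, 0, 128/7, …
Substitute x→r, Dx→(1/r')Dx; clear ⇒ L₀.
∫: right-multiply L₀ by Dx.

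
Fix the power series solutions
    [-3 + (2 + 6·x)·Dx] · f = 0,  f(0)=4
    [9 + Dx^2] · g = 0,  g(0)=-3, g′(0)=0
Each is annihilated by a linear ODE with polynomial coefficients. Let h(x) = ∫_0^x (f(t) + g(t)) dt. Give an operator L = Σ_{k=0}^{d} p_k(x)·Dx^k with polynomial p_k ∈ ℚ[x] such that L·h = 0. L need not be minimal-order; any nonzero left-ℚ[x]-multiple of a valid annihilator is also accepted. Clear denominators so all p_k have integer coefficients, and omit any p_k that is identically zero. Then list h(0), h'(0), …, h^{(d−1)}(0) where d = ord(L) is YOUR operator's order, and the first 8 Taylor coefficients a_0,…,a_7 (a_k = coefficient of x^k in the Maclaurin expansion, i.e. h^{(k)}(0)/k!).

f: a_k = 4, 6, -9/2, 27/4, -405/32, 1701/64, -15309/256, 72171/512, …
g: a_k = -3, 0, 27/2, 0, -81/8, 0, 243/80, 0, …
f+g: L₀ = lclm(L_f,L_g), ord ≤ 1+2.
h=∫h₀ ⇒ L = L₀·Dx.
L = (-63 - 216·x - 324·x^2)·Dx + (18 + 198·x + 648·x^2 + 648·x^3)·Dx^2 + (-7 - 24·x - 36·x^2)·Dx^3 + (2 + 22·x + 72·x^2 + 72·x^3)·Dx^4  (order 4).
h: a_k = 0, 1, 3, 3, 27/16, -729/160, 567/128, -72657/8960, …
ICs: h(0) = 0, h′(0) = 1, h′′(0) = 6, h′′′(0) = 18.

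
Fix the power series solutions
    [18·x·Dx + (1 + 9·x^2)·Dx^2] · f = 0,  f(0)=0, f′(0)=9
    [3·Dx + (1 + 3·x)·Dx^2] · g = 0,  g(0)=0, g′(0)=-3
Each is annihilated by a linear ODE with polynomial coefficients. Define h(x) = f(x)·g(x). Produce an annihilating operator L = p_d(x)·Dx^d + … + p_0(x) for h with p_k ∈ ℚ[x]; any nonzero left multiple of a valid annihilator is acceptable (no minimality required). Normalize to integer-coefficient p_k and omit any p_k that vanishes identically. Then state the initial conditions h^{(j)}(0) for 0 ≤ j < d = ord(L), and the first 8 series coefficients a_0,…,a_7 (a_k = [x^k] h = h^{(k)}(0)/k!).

f: a_k = 0, 9, 0, -27, 0, 729/5, 0, -6561/7, …
g: a_k = 0, -3, 9/2, -9, 81/4, -243/5, 243/2, -2187/7, …
h₀=f·g: eliminate ⇒ L₀, order ≤ 2·2.
L = (648 + 3564·x + 19440·x^2 + 113724·x^3 + 262440·x^4 + 341172·x^5 + 236196·x^7)·Dx + (162 + 3348·x + 24948·x^2 + 117612·x^3 + 396576·x^4 + 813564·x^5 + 918540·x^6 + 236196·x^7 + 826686·x^8)·Dx^2 + (36 + 576·x + 5184·x^2 + 25272·x^3 + 87480·x^4 + 227448·x^5 + 419904·x^6 + 472392·x^7 + 236196·x^8 + 472392·x^9)·Dx^3 + (5 + 54·x + 333·x^2 + 1512·x^3 + 5346·x^4 + 14580·x^5 + 30618·x^6 + 52488·x^7 + 59049·x^8 + 39366·x^9 + 59049·x^10)·Dx^4  (order 4).
h: a_k = 0, 0, -27, 81/2, 0, 243/4, -3159/5, 24057/20, …
ICs: h(0) = 0, h′(0) = 0, h′′(0) = -54, h′′′(0) = 243.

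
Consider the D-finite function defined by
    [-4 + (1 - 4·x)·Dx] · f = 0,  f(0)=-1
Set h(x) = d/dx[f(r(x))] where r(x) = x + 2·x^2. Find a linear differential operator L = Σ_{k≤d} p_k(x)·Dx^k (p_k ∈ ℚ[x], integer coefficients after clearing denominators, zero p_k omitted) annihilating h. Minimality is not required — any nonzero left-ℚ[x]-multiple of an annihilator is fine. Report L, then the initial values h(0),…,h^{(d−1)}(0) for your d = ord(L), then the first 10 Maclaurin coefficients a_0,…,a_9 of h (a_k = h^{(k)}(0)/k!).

f: a_k = -1, -4, -16, -64, -256, -1024, -4096, -16384, -65536, -262144, …
h₀=f(r): pull back L_f along r ⇒ L₀.
Derive L from L₀ (diff closure).
L = (12 + 48·x + 96·x^2) + (-1 + 24·x^2 + 32·x^3)·Dx  (order 1).
h: a_k = -4, -48, -384, -2816, -19200, -125952, -802816, -5013504, -30818304, -187105280, …
ICs: h(0) = -4.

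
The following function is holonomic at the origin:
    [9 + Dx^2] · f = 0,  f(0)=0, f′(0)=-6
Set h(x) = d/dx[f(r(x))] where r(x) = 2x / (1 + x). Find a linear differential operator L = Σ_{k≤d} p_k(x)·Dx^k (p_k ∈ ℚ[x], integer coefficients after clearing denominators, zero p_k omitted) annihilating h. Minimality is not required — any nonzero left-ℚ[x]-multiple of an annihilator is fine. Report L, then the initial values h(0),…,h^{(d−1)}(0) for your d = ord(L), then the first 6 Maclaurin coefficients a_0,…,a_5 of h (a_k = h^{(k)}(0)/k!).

L = (42 + 12·x + 6·x^2) + (6 + 18·x + 18·x^2 + 6·x^3)·Dx + (1 + 4·x + 6·x^2 + 4·x^3 + x^4)·Dx^2  (order 2).
h: a_k = -12, 24, 180, -816, 1452, -360, …
ICs: h(0) = -12, h′(0) = 24.

f: a_k = 0, -6, 0, 9, 0, -81/20, …
L₀ from L_f via x↦r, Dx↦r'^{-1}Dx.
h=h₀': d/dx-closure on L₀ ⇒ L.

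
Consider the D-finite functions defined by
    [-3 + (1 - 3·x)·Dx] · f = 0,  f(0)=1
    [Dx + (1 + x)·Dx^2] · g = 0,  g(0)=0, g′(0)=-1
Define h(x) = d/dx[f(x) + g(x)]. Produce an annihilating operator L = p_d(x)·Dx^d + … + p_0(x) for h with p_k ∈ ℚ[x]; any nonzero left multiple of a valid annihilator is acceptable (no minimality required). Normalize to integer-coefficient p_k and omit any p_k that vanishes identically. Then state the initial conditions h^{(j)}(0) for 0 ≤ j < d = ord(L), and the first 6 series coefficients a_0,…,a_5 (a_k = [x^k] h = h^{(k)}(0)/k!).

L = (66 + 18·x) + (52 + 120·x + 36·x^2)·Dx + (-7 + 11·x + 27·x^2 + 9·x^3)·Dx^2  (order 2).
h: a_k = 2, 19, 80, 325, 1214, 4375, …
ICs: h(0) = 2, h′(0) = 19.

f: a_k = 1, 3, 9, 27, 81, 243, …
g: a_k = 0, -1, 1/2, -1/3, 1/4, -1/5, …
f+g: L₀ = lclm(L_f,L_g), ord ≤ 1+2.
Derive L from L₀ (diff closure).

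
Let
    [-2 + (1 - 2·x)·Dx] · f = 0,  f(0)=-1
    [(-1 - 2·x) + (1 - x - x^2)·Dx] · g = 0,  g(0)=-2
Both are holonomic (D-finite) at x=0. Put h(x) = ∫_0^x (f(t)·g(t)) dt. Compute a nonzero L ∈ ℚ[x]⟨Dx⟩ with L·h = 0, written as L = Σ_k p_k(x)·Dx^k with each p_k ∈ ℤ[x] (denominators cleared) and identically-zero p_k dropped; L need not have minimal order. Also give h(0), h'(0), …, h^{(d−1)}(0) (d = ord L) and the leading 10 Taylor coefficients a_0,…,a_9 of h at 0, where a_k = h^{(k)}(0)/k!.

f: a_k = -1, -2, -4, -8, -16, -32, -64, -128, -256, -512, …
g: a_k = -2, -2, -4, -6, -10, -16, -26, -42, -68, -110, …
Sym-product of L_f,L_g gives L₀ (≤ ord 1).
h=∫₀ˣh₀: take L = L₀·Dx.
L = (-3 + 2·x + 6·x^2)·Dx + (1 - 3·x + x^2 + 2·x^3)·Dx^2  (order 2).
h: a_k = 0, 2, 3, 16/3, 19/2, 86/5, 94/3, 402/7, 423/4, 1760/9, …
ICs: h(0) = 0, h′(0) = 2.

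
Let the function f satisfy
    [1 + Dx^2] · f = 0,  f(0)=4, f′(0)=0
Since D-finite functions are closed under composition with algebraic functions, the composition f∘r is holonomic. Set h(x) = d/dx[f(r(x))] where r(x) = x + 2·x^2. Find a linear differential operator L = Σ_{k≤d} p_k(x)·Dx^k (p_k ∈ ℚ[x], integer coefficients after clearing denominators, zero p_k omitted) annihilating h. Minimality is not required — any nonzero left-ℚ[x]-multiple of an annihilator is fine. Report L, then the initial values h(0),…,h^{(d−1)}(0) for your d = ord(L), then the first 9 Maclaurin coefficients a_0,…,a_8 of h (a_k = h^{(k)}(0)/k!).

f: a_k = 4, 0, -2, 0, 1/6, 0, -1/180, 0, 1/10080, …
L₀ from L_f via x↦r, Dx↦r'^{-1}Dx.
Differentiate: ansatz ord ≤ ord L₀ ⇒ L.
L = (49 + 16·x + 96·x^2 + 256·x^3 + 256·x^4) + (-12 - 48·x)·Dx + (1 + 8·x + 16·x^2)·Dx^2  (order 2).
h: a_k = 0, -4, -24, -94/3, 20/3, 719/30, 553/15, 23521/1260, -559/70, …
ICs: h(0) = 0, h′(0) = -4.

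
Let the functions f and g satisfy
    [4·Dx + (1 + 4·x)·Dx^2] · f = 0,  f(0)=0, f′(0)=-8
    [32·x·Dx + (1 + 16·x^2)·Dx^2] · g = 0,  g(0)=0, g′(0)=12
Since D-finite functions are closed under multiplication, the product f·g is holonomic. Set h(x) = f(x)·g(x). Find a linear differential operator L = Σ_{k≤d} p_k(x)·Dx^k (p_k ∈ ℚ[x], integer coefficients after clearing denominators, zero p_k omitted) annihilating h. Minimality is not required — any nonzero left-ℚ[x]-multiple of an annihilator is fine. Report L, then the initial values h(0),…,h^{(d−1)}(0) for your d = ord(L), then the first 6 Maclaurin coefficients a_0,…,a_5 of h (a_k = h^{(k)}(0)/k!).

L = (1536 + 11264·x + 81920·x^2 + 638976·x^3 + 1966080·x^4 + 3407872·x^5 + 4194304·x^7)·Dx + (288 + 7936·x + 78848·x^2 + 495616·x^3 + 2228224·x^4 + 6094848·x^5 + 9175040·x^6 + 3145728·x^7 + 14680064·x^8)·Dx^2 + (48 + 1024·x + 12288·x^2 + 79872·x^3 + 368640·x^4 + 1277952·x^5 + 3145728·x^6 + 4718592·x^7 + 3145728·x^8 + 8388608·x^9)·Dx^3 + (5 + 72·x + 592·x^2 + 3584·x^3 + 16896·x^4 + 61440·x^5 + 172032·x^6 + 393216·x^7 + 589824·x^8 + 524288·x^9 + 1048576·x^10)·Dx^4  (order 4).
h: a_k = 0, 0, -96, 192, 0, 512, …
ICs: h(0) = 0, h′(0) = 0, h′′(0) = -192, h′′′(0) = 1152.

f: a_k = 0, -8, 16, -128/3, 128, -2048/5, …
g: a_k = 0, 12, 0, -64, 0, 3072/5, …
f·g: L₀ = L_f ⊗_s L_g, ord ≤ 2·2.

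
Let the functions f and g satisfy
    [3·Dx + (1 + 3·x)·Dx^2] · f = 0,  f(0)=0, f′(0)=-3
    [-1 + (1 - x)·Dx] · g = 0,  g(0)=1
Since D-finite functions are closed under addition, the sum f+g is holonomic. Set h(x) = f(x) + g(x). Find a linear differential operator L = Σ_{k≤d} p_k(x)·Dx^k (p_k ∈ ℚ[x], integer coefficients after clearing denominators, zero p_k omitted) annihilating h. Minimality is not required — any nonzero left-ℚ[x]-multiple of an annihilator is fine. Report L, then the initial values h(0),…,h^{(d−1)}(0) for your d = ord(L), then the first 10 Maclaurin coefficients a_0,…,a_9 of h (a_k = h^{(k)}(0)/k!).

L = (-54 - 18·x)·Dx + (12 - 72·x - 36·x^2)·Dx^2 + (5 + 13·x - 9·x^2 - 9·x^3)·Dx^3  (order 3).
h: a_k = 1, -2, 11/2, -8, 85/4, -238/5, 245/2, -2180/7, 6569/8, -2186, …
ICs: h(0) = 1, h′(0) = -2, h′′(0) = 11.

f: a_k = 0, -3, 9/2, -9, 81/4, -243/5, 243/2, -2187/7, 6561/8, -2187, …
g: a_k = 1, 1, 1, 1, 1, 1, 1, 1, 1, 1, …
Sum ⇒ L₀ = lclm(L_f,L_g) in ℚ(x)⟨Dx⟩.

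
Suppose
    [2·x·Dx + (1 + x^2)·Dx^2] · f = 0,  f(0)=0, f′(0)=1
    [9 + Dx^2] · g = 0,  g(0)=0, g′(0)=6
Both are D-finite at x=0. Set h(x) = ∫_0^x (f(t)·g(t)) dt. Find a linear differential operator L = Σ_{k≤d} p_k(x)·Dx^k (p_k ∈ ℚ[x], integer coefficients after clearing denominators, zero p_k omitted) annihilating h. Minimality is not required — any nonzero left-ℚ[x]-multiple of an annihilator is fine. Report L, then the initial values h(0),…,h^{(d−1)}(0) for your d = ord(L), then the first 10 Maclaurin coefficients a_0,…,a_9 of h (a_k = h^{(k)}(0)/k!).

L = (1170 + 3834·x^2 + 4779·x^4 + 2916·x^6 + 729·x^8)·Dx + (396·x + 1044·x^3 + 972·x^5 + 324·x^7)·Dx^2 + (220 + 768·x^2 + 1026·x^4 + 648·x^6 + 162·x^8)·Dx^3 + (44·x + 116·x^3 + 108·x^5 + 36·x^7)·Dx^4 + (10 + 38·x^2 + 55·x^4 + 36·x^6 + 9·x^8)·Dx^5  (order 5).
h: a_k = 0, 0, 0, 2, 0, -11/5, 0, 33/28, 0, -13/24, …
ICs: h(0) = 0, h′(0) = 0, h′′(0) = 0, h′′′(0) = 12, h′′′′(0) = 0.

f: a_k = 0, 1, 0, -1/3, 0, 1/5, 0, -1/7, 0, 1/9, …
g: a_k = 0, 6, 0, -9, 0, 81/20, 0, -243/280, 0, 243/2240, …
f·g: L₀ = L_f ⊗_s L_g, ord ≤ 2·2.
∫: right-multiply L₀ by Dx.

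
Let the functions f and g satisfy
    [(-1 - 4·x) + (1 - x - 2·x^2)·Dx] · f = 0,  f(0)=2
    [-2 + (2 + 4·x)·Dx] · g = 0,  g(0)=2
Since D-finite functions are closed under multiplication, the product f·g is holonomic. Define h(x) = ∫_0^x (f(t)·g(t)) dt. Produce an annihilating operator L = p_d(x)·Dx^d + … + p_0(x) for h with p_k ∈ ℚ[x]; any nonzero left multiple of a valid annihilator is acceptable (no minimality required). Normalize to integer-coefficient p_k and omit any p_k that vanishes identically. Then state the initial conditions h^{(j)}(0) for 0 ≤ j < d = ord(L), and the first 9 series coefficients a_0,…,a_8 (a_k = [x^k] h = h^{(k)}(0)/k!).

f: a_k = 2, 2, 6, 10, 22, 42, 86, 170, 342, …
g: a_k = 2, 2, -1, 1, -5/4, 7/4, -21/8, 33/8, -429/64, …
L₀ := L_f ⊗_s L_g (sym. prod.), ord ≤ 1.
h=∫₀ˣh₀: take L = L₀·Dx.
L = (2 + 5·x + 6·x^2)·Dx + (-1 - x + 4·x^2 + 4·x^3)·Dx^2  (order 2).
h: a_k = 0, 4, 4, 14/3, 8, 23/2, 125/6, 939/28, 493/8, …
ICs: h(0) = 0, h′(0) = 4.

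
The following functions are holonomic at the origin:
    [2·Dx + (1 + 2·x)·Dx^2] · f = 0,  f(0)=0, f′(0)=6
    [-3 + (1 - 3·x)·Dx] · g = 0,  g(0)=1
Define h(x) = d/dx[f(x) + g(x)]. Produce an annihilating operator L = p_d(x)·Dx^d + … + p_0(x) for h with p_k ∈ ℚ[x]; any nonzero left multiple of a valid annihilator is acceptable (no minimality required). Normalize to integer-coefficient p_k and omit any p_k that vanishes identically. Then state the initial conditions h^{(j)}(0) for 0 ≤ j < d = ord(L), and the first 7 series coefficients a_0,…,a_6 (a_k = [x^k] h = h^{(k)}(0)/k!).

f: a_k = 0, 6, -6, 8, -12, 96/5, -32, …
g: a_k = 1, 3, 9, 27, 81, 243, 729, …
Weyl lclm of L_f,L_g ⇒ L₀ (ord ≤ 3).
h=h₀': d/dx-closure on L₀ ⇒ L.
L = (-78 - 36·x) + (-23 - 132·x - 72·x^2)·Dx + (4 - x - 27·x^2 - 18·x^3)·Dx^2  (order 2).
h: a_k = 9, 6, 105, 276, 1311, 4182, 15693, …
ICs: h(0) = 9, h′(0) = 6.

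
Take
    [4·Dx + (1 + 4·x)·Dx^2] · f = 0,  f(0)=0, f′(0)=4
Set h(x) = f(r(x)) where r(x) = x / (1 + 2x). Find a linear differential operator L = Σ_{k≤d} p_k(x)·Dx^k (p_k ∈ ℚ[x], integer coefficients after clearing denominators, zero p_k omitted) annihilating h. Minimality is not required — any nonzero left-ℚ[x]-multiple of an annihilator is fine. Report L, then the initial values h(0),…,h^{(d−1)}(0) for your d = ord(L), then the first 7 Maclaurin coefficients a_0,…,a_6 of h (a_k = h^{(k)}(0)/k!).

f: a_k = 0, 4, -8, 64/3, -64, 1024/5, -2048/3, …
f∘r: x↦r, Dx↦Dx/r' in L_f ⇒ L₀.
L = (8 + 24·x)·Dx + (1 + 8·x + 12·x^2)·Dx^2  (order 2).
h: a_k = 0, 4, -16, 208/3, -320, 7744/5, -23296/3, …
ICs: h(0) = 0, h′(0) = 4.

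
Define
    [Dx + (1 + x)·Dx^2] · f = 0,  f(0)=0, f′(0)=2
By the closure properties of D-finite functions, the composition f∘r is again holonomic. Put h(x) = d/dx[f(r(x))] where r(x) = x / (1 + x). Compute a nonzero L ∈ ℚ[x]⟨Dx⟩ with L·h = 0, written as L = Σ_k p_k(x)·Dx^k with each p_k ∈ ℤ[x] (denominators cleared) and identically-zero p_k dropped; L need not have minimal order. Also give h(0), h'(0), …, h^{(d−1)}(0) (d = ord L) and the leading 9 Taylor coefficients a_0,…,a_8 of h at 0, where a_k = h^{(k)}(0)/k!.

L = (3 + 4·x) + (1 + 3·x + 2·x^2)·Dx  (order 1).
h: a_k = 2, -6, 14, -30, 62, -126, 254, -510, 1022, …
ICs: h(0) = 2.

f: a_k = 0, 2, -1, 2/3, -1/2, 2/5, -1/3, 2/7, -1/4, …
L₀ from L_f via x↦r, Dx↦r'^{-1}Dx.
h₀' ⇒ L via d/dx closure of L₀.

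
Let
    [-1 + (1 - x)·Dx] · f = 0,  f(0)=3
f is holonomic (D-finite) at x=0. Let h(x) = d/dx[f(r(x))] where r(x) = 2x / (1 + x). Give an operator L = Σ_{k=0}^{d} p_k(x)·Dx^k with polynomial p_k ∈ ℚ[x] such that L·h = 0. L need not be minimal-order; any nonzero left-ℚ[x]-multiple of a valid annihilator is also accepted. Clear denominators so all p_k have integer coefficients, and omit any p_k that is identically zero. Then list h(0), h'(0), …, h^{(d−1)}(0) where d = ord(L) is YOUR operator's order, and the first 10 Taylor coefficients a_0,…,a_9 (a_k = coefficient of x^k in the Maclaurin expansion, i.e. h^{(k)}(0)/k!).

f: a_k = 3, 3, 3, 3, 3, 3, 3, 3, 3, 3, …
Substitute x→r, Dx→(1/r')Dx; clear ⇒ L₀.
h₀' ⇒ L via d/dx closure of L₀.
L = 2 + (-1 + x)·Dx  (order 1).
h: a_k = 6, 12, 18, 24, 30, 36, 42, 48, 54, 60, …
ICs: h(0) = 6.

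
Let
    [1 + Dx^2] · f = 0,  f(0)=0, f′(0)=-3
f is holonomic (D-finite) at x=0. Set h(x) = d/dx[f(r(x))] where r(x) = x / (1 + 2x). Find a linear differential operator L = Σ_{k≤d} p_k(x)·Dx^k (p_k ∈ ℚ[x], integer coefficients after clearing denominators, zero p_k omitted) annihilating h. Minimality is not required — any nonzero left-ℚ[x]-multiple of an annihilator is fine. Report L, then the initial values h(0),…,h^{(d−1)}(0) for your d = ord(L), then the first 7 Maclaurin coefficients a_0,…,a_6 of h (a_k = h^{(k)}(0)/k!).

f: a_k = 0, -3, 0, 1/2, 0, -1/40, 0, …
Change of var in L_f (x↦r) gives L₀.
h=h₀': d/dx-closure on L₀ ⇒ L.
L = (25 + 96·x + 96·x^2) + (12 + 72·x + 144·x^2 + 96·x^3)·Dx + (1 + 8·x + 24·x^2 + 32·x^3 + 16·x^4)·Dx^2  (order 2).
h: a_k = -3, 12, -69/2, 84, -1441/8, 675/2, -123479/240, …
ICs: h(0) = -3, h′(0) = 12.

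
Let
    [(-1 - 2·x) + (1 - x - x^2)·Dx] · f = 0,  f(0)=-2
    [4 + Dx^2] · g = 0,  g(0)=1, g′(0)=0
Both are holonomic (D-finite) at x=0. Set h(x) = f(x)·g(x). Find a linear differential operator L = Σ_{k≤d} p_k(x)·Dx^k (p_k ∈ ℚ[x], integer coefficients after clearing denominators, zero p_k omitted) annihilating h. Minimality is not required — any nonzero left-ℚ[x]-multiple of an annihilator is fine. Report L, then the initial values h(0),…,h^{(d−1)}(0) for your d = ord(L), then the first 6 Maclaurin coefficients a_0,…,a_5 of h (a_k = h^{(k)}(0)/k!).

L = (-2 + 4·x + 4·x^2) + (2 + 4·x)·Dx + (-1 + x + x^2)·Dx^2  (order 2).
h: a_k = -2, -2, 0, -2, -10/3, -16/3, …
ICs: h(0) = -2, h′(0) = -2.

f: a_k = -2, -2, -4, -6, -10, -16, …
g: a_k = 1, 0, -2, 0, 2/3, 0, …
f·g: L₀ = L_f ⊗_s L_g, ord ≤ 1·2.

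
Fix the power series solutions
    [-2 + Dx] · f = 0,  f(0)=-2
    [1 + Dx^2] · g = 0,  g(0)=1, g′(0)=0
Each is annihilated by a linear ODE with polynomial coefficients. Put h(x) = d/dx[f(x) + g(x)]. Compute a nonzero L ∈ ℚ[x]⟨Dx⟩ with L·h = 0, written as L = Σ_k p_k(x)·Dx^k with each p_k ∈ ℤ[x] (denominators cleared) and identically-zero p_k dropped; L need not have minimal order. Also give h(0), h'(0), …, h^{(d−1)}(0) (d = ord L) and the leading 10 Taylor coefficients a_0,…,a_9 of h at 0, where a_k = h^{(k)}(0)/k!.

L = 2 - Dx + 2·Dx^2 - Dx^3  (order 3).
h: a_k = -4, -9, -8, -31/6, -8/3, -43/40, -16/45, -73/720, -8/315, -683/120960, …
ICs: h(0) = -4, h′(0) = -9, h′′(0) = -16.

f: a_k = -2, -4, -4, -8/3, -4/3, -8/15, -8/45, -16/315, -4/315, -8/2835, …
g: a_k = 1, 0, -1/2, 0, 1/24, 0, -1/720, 0, 1/40320, 0, …
f+g: L₀ = lclm(L_f,L_g), ord ≤ 1+2.
h₀' ⇒ L via d/dx closure of L₀.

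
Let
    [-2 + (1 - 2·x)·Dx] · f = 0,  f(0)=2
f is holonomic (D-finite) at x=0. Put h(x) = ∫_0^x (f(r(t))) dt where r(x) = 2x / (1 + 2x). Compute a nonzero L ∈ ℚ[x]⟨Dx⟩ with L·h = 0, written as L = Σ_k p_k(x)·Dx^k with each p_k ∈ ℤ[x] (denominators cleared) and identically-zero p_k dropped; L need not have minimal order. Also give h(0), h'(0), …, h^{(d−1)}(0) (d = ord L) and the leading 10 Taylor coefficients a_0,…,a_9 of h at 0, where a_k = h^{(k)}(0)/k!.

f: a_k = 2, 4, 8, 16, 32, 64, 128, 256, 512, 1024, …
f∘r: x↦r, Dx↦Dx/r' in L_f ⇒ L₀.
∫: right-multiply L₀ by Dx.
L = 4·Dx + (-1 + 4·x^2)·Dx^2  (order 2).
h: a_k = 0, 2, 4, 16/3, 8, 64/5, 64/3, 256/7, 64, 1024/9, …
ICs: h(0) = 0, h′(0) = 2.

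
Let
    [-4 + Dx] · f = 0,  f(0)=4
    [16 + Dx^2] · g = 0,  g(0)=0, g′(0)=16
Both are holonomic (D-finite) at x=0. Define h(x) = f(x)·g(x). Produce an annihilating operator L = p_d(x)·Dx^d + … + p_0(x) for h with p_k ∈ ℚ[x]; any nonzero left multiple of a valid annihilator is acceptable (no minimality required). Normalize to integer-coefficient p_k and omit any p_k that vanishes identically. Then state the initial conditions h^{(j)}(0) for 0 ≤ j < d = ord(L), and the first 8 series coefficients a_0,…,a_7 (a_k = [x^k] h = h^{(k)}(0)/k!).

L = 32 - 8·Dx + Dx^2  (order 2).
h: a_k = 0, 64, 256, 1024/3, 0, -8192/15, -32768/45, -131072/315, …
ICs: h(0) = 0, h′(0) = 64.

f: a_k = 4, 16, 32, 128/3, 128/3, 512/15, 1024/45, 4096/315, …
g: a_k = 0, 16, 0, -128/3, 0, 512/15, 0, -4096/315, …
L₀ := L_f ⊗_s L_g (sym. prod.), ord ≤ 2.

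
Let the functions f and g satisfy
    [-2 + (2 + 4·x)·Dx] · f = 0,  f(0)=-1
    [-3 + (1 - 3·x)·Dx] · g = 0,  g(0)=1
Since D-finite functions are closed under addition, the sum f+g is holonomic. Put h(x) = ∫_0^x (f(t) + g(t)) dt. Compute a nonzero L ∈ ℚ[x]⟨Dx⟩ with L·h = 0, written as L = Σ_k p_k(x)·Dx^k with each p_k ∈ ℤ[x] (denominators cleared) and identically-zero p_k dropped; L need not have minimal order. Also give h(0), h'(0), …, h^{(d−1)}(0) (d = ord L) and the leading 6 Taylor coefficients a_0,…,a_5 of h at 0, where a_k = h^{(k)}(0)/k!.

L = (21 + 27·x)·Dx + (-19 - 66·x - 81·x^2)·Dx^2 + (2 + 7·x - 21·x^2 - 54·x^3)·Dx^3  (order 3).
h: a_k = 0, 0, 1, 19/6, 53/8, 653/40, …
ICs: h(0) = 0, h′(0) = 0, h′′(0) = 2.

f: a_k = -1, -1, 1/2, -1/2, 5/8, -7/8, …
g: a_k = 1, 3, 9, 27, 81, 243, …
L₀ := lclm(L_f,L_g); ord L₀ ≤ 1+1.
∫: right-multiply L₀ by Dx.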